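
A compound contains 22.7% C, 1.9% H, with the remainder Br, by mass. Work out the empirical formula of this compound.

Assume 100 g: 22.7 g C, 1.9 g H, 75.4 g Br.
C: 22.7 g ÷ 12.01 g/mol = 1.89 mol
H: 1.9 g ÷ 1.008 g/mol = 1.885 mol
Br: 75.4 g ÷ 79.90 g/mol = 0.9437 mol
Divide by the smallest (0.9437 mol Br): C 2.003, H 1.997, Br 1.000
→ C2H2Br

C2H2Br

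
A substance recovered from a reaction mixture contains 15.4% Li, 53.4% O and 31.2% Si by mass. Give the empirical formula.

Li2O3Si

Assume 100 g: 15.4 g Li, 53.4 g O, 31.2 g Si.
Li: 15.4 g ÷ 6.94 g/mol = 2.219 mol
O: 53.4 g ÷ 16.00 g/mol = 3.337 mol
Si: 31.2 g ÷ 28.09 g/mol = 1.111 mol
Ratios (÷ 1.111): Li 1.998, O 3.005, Si 1.000
Ratio ≈ 2:3:1, so the empirical formula is Li2O3Si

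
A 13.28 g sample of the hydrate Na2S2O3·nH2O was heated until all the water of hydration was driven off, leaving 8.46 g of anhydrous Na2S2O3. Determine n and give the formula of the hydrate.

Na2S2O3·5H2O

Mass of water lost = 13.28 − 8.46 = 4.82 g → 4.82 / 18.02 = 0.2675 mol H2O
Molar mass of Na2S2O3 = 158.12 g/mol → mol Na2S2O3 = 8.46 / 158.12 = 0.0535
n = 0.2675 / 0.0535 = 5.00 ≈ 5 → Na2S2O3·5H2O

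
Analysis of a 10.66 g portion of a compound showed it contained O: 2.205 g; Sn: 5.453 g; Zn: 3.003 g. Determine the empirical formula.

n(O) = 2.205/16.00 = 0.1378, n(Sn) = 5.453/118.71 = 0.04594, n(Zn) = 3.003/65.38 = 0.04593
Ratios (÷ 0.04593): O 3.000, Sn 1.000, Zn 1.000
→ O3SnZn

O3SnZn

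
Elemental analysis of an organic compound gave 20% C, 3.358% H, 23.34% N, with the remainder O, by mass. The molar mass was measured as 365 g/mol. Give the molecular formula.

Assume 100 g: 20 g C, 3.358 g H, 23.34 g N, 53.302 g O.
n(C) = 20/12.01 = 1.665, n(H) = 3.358/1.008 = 3.331, n(N) = 23.34/14.01 = 1.666, n(O) = 53.302/16.00 = 3.331
Ratios (÷ 1.665): C 1.000, H 2.000, N 1.000, O 2.000
≈ 1:2:1:2 → CH2NO2
Empirical-formula mass = 60.04 g/mol
n = 365 / 60.04 = 6.08 ≈ 6
Molecular formula = (CH2NO2)×6 = C6H12N6O12

C6H12N6O12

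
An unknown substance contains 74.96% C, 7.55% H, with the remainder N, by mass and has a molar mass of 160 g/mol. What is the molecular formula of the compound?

Assume 100 g: 74.96 g C, 7.55 g H, 17.49 g N.
Moles — C: 74.96 / 12.01 = 6.241 mol; H: 7.55 / 1.008 = 7.49 mol; N: 17.49 / 14.01 = 1.248 mol
Divide by the smallest (1.248 mol N): C 5.000, H 6.000, N 1.000
→ C5H6N
Empirical-formula mass = 80.11 g/mol
n = 160 / 80.11 = 2.00 ≈ 2
Molecular formula = (C5H6N)×2 = C10H12N2

C10H12N2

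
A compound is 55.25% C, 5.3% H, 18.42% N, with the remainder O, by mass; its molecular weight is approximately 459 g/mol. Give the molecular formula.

C21H24N6O6

Assume 100 g: 55.25 g C, 5.3 g H, 18.42 g N, 21.03 g O.
n(C) = 55.25/12.01 = 4.6, n(H) = 5.3/1.008 = 5.258, n(N) = 18.42/14.01 = 1.315, n(O) = 21.03/16.00 = 1.314
Divide by the smallest (1.314 mol O): C 3.500, H 4.000, N 1.000, O 1.000
Multiply by 2: C 7.00, H 8.00, N 2.00, O 2.00 → C7H8N2O2
Empirical-formula mass = 152.15 g/mol
n = 459 / 152.15 = 3.02 ≈ 3
Molecular formula = (C7H8N2O2)×3 = C21H24N6O6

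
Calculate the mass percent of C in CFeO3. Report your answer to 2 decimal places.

Molar mass = 1(12.01) + 1(55.85) + 3(16.00) = 115.860 g/mol
Mass of C per mole = 1 × 12.01 = 12.010 g
% C = 12.010 / 115.860 × 100 = 10.37%

10.37%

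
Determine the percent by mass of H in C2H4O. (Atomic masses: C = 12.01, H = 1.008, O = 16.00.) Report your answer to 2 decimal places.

Molar mass = 2(12.01) + 4(1.008) + 1(16.00) = 44.052 g/mol
Mass of H per mole = 4 × 1.008 = 4.032 g
% H = 4.032 / 44.052 × 100 = 9.15%

9.15%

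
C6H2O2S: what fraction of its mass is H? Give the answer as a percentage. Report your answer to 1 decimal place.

1.5%

Molar mass = 6(12.01) + 2(1.008) + 2(16.00) + 1(32.07) = 138.146 g/mol
Mass of H per mole = 2 × 1.008 = 2.016 g
% H = 2.016 / 138.146 × 100 = 1.5%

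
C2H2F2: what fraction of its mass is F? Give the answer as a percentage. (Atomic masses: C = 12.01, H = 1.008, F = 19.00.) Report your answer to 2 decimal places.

Molar mass = 2(12.01) + 2(1.008) + 2(19.00) = 64.036 g/mol
Mass of F per mole = 2 × 19.00 = 38.000 g
% F = 38.000 / 64.036 × 100 = 59.34%

59.34%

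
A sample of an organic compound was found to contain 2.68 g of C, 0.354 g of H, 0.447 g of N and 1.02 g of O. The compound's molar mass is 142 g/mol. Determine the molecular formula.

C7H11NO2

C: 2.68 g ÷ 12.01 g/mol = 0.2231 mol
H: 0.354 g ÷ 1.008 g/mol = 0.3512 mol
N: 0.447 g ÷ 14.01 g/mol = 0.03191 mol
O: 1.02 g ÷ 16.00 g/mol = 0.06375 mol
Smallest is N at 0.03191 mol; normalising gives C 6.994, H 11.007, N 1.000, O 1.998
→ C7H11NO2
Empirical-formula mass = 141.17 g/mol
n = 142 / 141.17 = 1.01 ≈ 1
Molecular formula = empirical formula = C7H11NO2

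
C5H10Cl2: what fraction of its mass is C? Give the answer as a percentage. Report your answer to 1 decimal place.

42.6%

Molar mass = 5(12.01) + 10(1.008) + 2(35.45) = 141.030 g/mol
Mass of C per mole = 5 × 12.01 = 60.050 g
% C = 60.050 / 141.030 × 100 = 42.6%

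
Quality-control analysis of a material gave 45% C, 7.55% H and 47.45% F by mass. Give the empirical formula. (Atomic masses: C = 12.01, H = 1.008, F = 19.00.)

Assume 100 g: 45 g C, 7.55 g H, 47.45 g F.
C: 45 g ÷ 12.01 g/mol = 3.747 mol
H: 7.55 g ÷ 1.008 g/mol = 7.49 mol
F: 47.45 g ÷ 19.00 g/mol = 2.497 mol
Smallest is F at 2.497 mol; normalising gives C 1.500, H 2.999, F 1.000
Multiply by 2: C 3.00, H 6.00, F 2.00 → C3H6F2

C3H6F2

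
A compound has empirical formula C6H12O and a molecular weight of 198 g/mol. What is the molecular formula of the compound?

C12H24O2

Empirical-formula mass = 100.16 g/mol
n = 198 / 100.16 = 1.98 ≈ 2
Molecular formula = (C6H12O)2 = C12H24O2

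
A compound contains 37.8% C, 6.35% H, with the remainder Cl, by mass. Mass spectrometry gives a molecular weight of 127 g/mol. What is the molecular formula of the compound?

Assume 100 g: 37.8 g C, 6.35 g H, 55.85 g Cl.
C: 37.8 g ÷ 12.01 g/mol = 3.147 mol
H: 6.35 g ÷ 1.008 g/mol = 6.3 mol
Cl: 55.85 g ÷ 35.45 g/mol = 1.575 mol
Divide by the smallest (1.575 mol Cl): C 1.998, H 3.999, Cl 1.000
Ratio ≈ 2:4:1, so the empirical formula is C2H4Cl
Empirical-formula mass = 63.50 g/mol
n = 127 / 63.50 = 2.00 ≈ 2
Molecular formula = (C2H4Cl)×2 = C4H8Cl2

C4H8Cl2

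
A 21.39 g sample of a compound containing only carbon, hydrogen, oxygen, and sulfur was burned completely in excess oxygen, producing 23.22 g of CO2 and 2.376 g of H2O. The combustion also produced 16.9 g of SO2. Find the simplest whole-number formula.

C4H2O3S2

mol C = 23.22 / 44.01 = 0.5276; mass C = 0.5276 × 12.01 = 6.337 g
mol H = 2 × (2.376 / 18.02) = 0.2637; mass H = 0.2637 × 1.008 = 0.2658 g
mol S = 16.9 / 64.07 = 0.2638; mass S = 8.459 g
mass O = 21.39 − (15.06) = 6.328 g → mol O = 0.3955
Ratios (÷ 0.2637): C 2.001, H 1.000, O 1.500, S 1.000
×2: C 4.00, H 2.00, O 3.00, S 2.00 → C4H2O3S2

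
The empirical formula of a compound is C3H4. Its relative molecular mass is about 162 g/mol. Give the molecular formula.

C12H16

Empirical-formula mass = 40.06 g/mol
n = 162 / 40.06 = 4.04 ≈ 4
Molecular formula = (C3H4)4 = C12H16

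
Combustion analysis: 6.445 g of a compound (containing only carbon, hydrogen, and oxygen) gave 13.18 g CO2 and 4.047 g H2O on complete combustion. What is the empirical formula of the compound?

C2H3O

mol C = 13.18 / 44.01 = 0.2995; mass C = 0.2995 × 12.01 = 3.597 g
mol H = 2 × (4.047 / 18.02) = 0.4492; mass H = 0.4492 × 1.008 = 0.4528 g
mass O = 6.445 − (4.049) = 2.396 g → mol O = 0.1497
Divide by the smallest (0.1497 mol O): C 2.000, H 3.000, O 1.000
≈ 2:3:1 → C2H3O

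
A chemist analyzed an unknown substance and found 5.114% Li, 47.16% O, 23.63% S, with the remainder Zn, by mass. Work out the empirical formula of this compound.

Li2O8S2Zn

Assume 100 g: 5.114 g Li, 47.16 g O, 23.63 g S, 24.096 g Zn.
Moles — Li: 5.114 / 6.94 = 0.7369 mol; O: 47.16 / 16.00 = 2.947 mol; S: 23.63 / 32.07 = 0.7368 mol; Zn: 24.096 / 65.38 = 0.3686 mol
Divide by the smallest (0.3686 mol Zn): Li 1.999, O 7.997, S 1.999, Zn 1.000
→ Li2O8S2Zn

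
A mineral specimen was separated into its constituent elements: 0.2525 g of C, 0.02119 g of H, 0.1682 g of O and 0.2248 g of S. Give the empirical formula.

C6H6O3S2

C: 0.2525 g ÷ 12.01 g/mol = 0.02102 mol
H: 0.02119 g ÷ 1.008 g/mol = 0.02102 mol
O: 0.1682 g ÷ 16.00 g/mol = 0.01051 mol
S: 0.2248 g ÷ 32.07 g/mol = 0.00701 mol
Smallest is S at 0.00701 mol; normalising gives C 2.999, H 2.999, O 1.500, S 1.000
Scaling by 2: C 6.00, H 6.00, O 3.00, S 2.00 → C6H6O3S2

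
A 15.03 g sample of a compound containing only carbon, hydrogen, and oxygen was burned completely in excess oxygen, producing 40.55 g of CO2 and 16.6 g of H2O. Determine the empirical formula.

mol C = 40.55 / 44.01 = 0.9214; mass C = 0.9214 × 12.01 = 11.07 g
mol H = 2 × (16.6 / 18.02) = 1.842; mass H = 1.842 × 1.008 = 1.857 g
mass O = 15.03 − (12.92) = 2.107 g → mol O = 0.1317
Smallest is O at 0.1317 mol; normalising gives C 6.996, H 13.990, O 1.000
→ C7H14O

C7H14O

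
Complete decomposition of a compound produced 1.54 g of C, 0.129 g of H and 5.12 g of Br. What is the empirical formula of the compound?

C2H2Br

C: 1.54 g ÷ 12.01 g/mol = 0.1282 mol
H: 0.129 g ÷ 1.008 g/mol = 0.128 mol
Br: 5.12 g ÷ 79.90 g/mol = 0.06408 mol
Divide by the smallest (0.06408 mol Br): C 2.001, H 1.997, Br 1.000
→ C2H2Br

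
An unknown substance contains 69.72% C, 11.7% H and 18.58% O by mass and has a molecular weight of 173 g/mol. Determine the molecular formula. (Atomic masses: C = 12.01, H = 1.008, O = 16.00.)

C10H20O2

Assume 100 g: 69.72 g C, 11.7 g H, 18.58 g O.
Moles — C: 69.72 / 12.01 = 5.805 mol; H: 11.7 / 1.008 = 11.61 mol; O: 18.58 / 16.00 = 1.161 mol
Divide by the smallest (1.161 mol O): C 4.999, H 9.995, O 1.000
≈ 5:10:1 → C5H10O
Empirical-formula mass = 86.13 g/mol
n = 173 / 86.13 = 2.01 ≈ 2
Molecular formula = (C5H10O)×2 = C10H20O2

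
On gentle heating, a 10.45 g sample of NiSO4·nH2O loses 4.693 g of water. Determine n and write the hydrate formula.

NiSO4·7H2O

Mass of anhydrous NiSO4 = 10.45 − 4.693 = 5.757 g
mol H2O = 4.693 / 18.02 = 0.2604
Molar mass of NiSO4 = 154.76 g/mol → mol NiSO4 = 5.757 / 154.76 = 0.0372
n = 0.2604 / 0.0372 = 7.00 ≈ 7 → NiSO4·7H2O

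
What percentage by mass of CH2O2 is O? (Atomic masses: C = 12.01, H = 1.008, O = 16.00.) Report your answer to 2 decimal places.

Molar mass = 1(12.01) + 2(1.008) + 2(16.00) = 46.026 g/mol
Mass of O per mole = 2 × 16.00 = 32.000 g
% O = 32.000 / 46.026 × 100 = 69.53%

69.53%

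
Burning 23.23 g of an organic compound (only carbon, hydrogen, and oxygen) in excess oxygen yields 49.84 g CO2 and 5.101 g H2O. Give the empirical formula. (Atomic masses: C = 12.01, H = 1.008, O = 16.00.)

mol C = 49.84 / 44.01 = 1.132; mass C = 1.132 × 12.01 = 13.60 g
mol H = 2 × (5.101 / 18.02) = 0.5661; mass H = 0.5661 × 1.008 = 0.5707 g
mass O = 23.23 − (14.17) = 9.058 g → mol O = 0.5661
Ratios (÷ 0.5661): C 2.000, H 1.000, O 1.000
→ C2HO

C2HO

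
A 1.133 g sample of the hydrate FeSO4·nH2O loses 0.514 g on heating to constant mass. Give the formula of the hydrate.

FeSO4·7H2O

Mass of anhydrous FeSO4 = 1.133 − 0.514 = 0.619 g
mol H2O = 0.514 / 18.02 = 0.02852
Molar mass of FeSO4 = 151.92 g/mol → mol FeSO4 = 0.619 / 151.92 = 0.004075
n = 0.02852 / 0.004075 = 7.00 ≈ 7 → FeSO4·7H2O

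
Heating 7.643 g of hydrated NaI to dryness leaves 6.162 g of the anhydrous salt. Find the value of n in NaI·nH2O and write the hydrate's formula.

NaI·2H2O

Mass of water lost = 7.643 − 6.162 = 1.481 g → 1.481 / 18.02 = 0.08219 mol H2O
Molar mass of NaI = 149.89 g/mol → mol NaI = 6.162 / 149.89 = 0.04111
n = 0.08219 / 0.04111 = 2.00 ≈ 2 → NaI·2H2O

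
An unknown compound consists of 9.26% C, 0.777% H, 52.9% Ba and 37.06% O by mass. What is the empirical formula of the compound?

C2H2BaO6

Assume 100 g: 9.26 g C, 0.777 g H, 52.9 g Ba, 37.06 g O.
Moles — C: 9.26 / 12.01 = 0.771 mol; H: 0.777 / 1.008 = 0.7708 mol; Ba: 52.9 / 137.33 = 0.3852 mol; O: 37.06 / 16.00 = 2.316 mol
Divide by the smallest (0.3852 mol Ba): C 2.002, H 2.001, Ba 1.000, O 6.013
Ratio ≈ 2:2:1:6, so the empirical formula is C2H2BaO6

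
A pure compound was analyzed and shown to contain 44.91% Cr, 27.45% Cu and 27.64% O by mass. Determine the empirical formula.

Cr2CuO4

Assume 100 g: 44.91 g Cr, 27.45 g Cu, 27.64 g O.
Moles — Cr: 44.91 / 52.00 = 0.8637 mol; Cu: 27.45 / 63.55 = 0.4319 mol; O: 27.64 / 16.00 = 1.728 mol
Divide by the smallest (0.4319 mol Cu): Cr 1.999, Cu 1.000, O 3.999
→ Cr2CuO4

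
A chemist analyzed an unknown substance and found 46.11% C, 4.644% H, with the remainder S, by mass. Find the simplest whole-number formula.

C5H6S2

Assume 100 g: 46.11 g C, 4.644 g H, 49.246 g S.
Moles — C: 46.11 / 12.01 = 3.839 mol; H: 4.644 / 1.008 = 4.607 mol; S: 49.246 / 32.07 = 1.536 mol
Divide by the smallest (1.536 mol S): C 2.500, H 3.000, S 1.000
Multiply by 2: C 5.00, H 6.00, S 2.00 → C5H6S2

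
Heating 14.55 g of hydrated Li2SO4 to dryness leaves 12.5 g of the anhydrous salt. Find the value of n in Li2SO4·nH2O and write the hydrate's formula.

Li2SO4·H2O

Mass of water lost = 14.55 − 12.5 = 2.05 g → 2.05 / 18.02 = 0.1138 mol H2O
Molar mass of Li2SO4 = 109.95 g/mol → mol Li2SO4 = 12.5 / 109.95 = 0.1137
n = 0.1138 / 0.1137 = 1.00 ≈ 1 → Li2SO4·H2O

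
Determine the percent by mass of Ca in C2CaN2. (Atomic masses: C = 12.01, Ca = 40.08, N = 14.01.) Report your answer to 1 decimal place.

Molar mass = 2(12.01) + 1(40.08) + 2(14.01) = 92.120 g/mol
Mass of Ca per mole = 1 × 40.08 = 40.080 g
% Ca = 40.080 / 92.120 × 100 = 43.5%

43.5%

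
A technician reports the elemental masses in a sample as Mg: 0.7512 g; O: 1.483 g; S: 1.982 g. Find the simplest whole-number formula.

MgO3S2

Mg: 0.7512 g ÷ 24.31 g/mol = 0.0309 mol
O: 1.483 g ÷ 16.00 g/mol = 0.09269 mol
S: 1.982 g ÷ 32.07 g/mol = 0.0618 mol
Divide by the smallest (0.0309 mol Mg): Mg 1.000, O 3.000, S 2.000
→ MgO3S2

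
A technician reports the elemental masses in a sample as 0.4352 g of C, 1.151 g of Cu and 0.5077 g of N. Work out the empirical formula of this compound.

n(C) = 0.4352/12.01 = 0.03624, n(Cu) = 1.151/63.55 = 0.01811, n(N) = 0.5077/14.01 = 0.03624
Divide by the smallest (0.01811 mol Cu): C 2.001, Cu 1.000, N 2.001
Ratio ≈ 2:1:2, so the empirical formula is C2CuN2

C2CuN2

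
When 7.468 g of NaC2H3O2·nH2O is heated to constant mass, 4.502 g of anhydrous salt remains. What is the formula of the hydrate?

NaC2H3O2·3H2O

Mass of water lost = 7.468 − 4.502 = 2.966 g → 2.966 / 18.02 = 0.1646 mol H2O
Molar mass of NaC2H3O2 = 82.03 g/mol → mol NaC2H3O2 = 4.502 / 82.03 = 0.05488
n = 0.1646 / 0.05488 = 3.00 ≈ 3 → NaC2H3O2·3H2O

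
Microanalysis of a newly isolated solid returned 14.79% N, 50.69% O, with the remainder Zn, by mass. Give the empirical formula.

Assume 100 g: 14.79 g N, 50.69 g O, 34.52 g Zn.
N: 14.79 g ÷ 14.01 g/mol = 1.056 mol
O: 50.69 g ÷ 16.00 g/mol = 3.168 mol
Zn: 34.52 g ÷ 65.38 g/mol = 0.528 mol
Divide by the smallest (0.528 mol Zn): N 1.999, O 6.000, Zn 1.000
→ N2O6Zn

N2O6Zn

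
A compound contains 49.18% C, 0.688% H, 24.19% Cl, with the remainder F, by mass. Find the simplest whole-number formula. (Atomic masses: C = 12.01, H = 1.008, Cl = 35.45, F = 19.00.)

C6HClF2

Assume 100 g: 49.18 g C, 0.688 g H, 24.19 g Cl, 25.942 g F.
C: 49.18 g ÷ 12.01 g/mol = 4.095 mol
H: 0.688 g ÷ 1.008 g/mol = 0.6825 mol
Cl: 24.19 g ÷ 35.45 g/mol = 0.6824 mol
F: 25.942 g ÷ 19.00 g/mol = 1.365 mol
Smallest is Cl at 0.6824 mol; normalising gives C 6.001, H 1.000, Cl 1.000, F 2.001
≈ 6:1:1:2 → C6HClF2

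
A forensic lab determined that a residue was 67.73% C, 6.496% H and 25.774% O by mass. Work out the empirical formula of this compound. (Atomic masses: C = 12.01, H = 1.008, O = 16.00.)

Assume 100 g: 67.73 g C, 6.496 g H, 25.774 g O.
n(C) = 67.73/12.01 = 5.639, n(H) = 6.496/1.008 = 6.444, n(O) = 25.774/16.00 = 1.611
Divide by the smallest (1.611 mol O): C 3.501, H 4.001, O 1.000
Multiply by 2: C 7.00, H 8.00, O 2.00 → C7H8O2

C7H8O2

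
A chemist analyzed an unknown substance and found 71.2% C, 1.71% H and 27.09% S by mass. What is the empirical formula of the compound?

Assume 100 g: 71.2 g C, 1.71 g H, 27.09 g S.
C: 71.2 g ÷ 12.01 g/mol = 5.928 mol
H: 1.71 g ÷ 1.008 g/mol = 1.696 mol
S: 27.09 g ÷ 32.07 g/mol = 0.8447 mol
Ratios (÷ 0.8447): C 7.018, H 2.008, S 1.000
→ C7H2S

C7H2S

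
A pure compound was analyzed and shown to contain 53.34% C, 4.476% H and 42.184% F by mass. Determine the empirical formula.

C2H2F

Assume 100 g: 53.34 g C, 4.476 g H, 42.184 g F.
C: 53.34 g ÷ 12.01 g/mol = 4.441 mol
H: 4.476 g ÷ 1.008 g/mol = 4.44 mol
F: 42.184 g ÷ 19.00 g/mol = 2.22 mol
Ratios (÷ 2.22): C 2.000, H 2.000, F 1.000
→ C2H2F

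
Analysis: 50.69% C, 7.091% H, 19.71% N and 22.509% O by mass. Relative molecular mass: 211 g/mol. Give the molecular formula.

Assume 100 g: 50.69 g C, 7.091 g H, 19.71 g N, 22.509 g O.
C: 50.69 g ÷ 12.01 g/mol = 4.221 mol
H: 7.091 g ÷ 1.008 g/mol = 7.035 mol
N: 19.71 g ÷ 14.01 g/mol = 1.407 mol
O: 22.509 g ÷ 16.00 g/mol = 1.407 mol
Smallest is O at 1.407 mol; normalising gives C 3.000, H 5.000, N 1.000, O 1.000
≈ 3:5:1:1 → C3H5NO
Empirical-formula mass = 71.08 g/mol
n = 211 / 71.08 = 2.97 ≈ 3
Molecular formula = (C3H5NO)×3 = C9H15N3O3

C9H15N3O3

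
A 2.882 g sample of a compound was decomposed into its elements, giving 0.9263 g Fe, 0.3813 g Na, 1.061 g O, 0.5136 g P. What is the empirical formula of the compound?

Fe: 0.9263 g ÷ 55.85 g/mol = 0.01659 mol
Na: 0.3813 g ÷ 22.99 g/mol = 0.01659 mol
O: 1.061 g ÷ 16.00 g/mol = 0.06631 mol
P: 0.5136 g ÷ 30.97 g/mol = 0.01658 mol
Smallest is P at 0.01658 mol; normalising gives Fe 1.000, Na 1.000, O 3.999, P 1.000
Ratio ≈ 1:1:4:1, so the empirical formula is FeNaO4P

FeNaO4P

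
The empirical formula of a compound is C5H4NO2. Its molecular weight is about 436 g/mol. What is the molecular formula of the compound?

C20H16N4O8

Empirical-formula mass = 110.09 g/mol
n = 436 / 110.09 = 3.96 ≈ 4
Molecular formula = (C5H4NO2)4 = C20H16N4O8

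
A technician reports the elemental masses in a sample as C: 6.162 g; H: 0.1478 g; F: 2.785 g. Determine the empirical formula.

C7H2F2

Moles — C: 6.162 / 12.01 = 0.5131 mol; H: 0.1478 / 1.008 = 0.1466 mol; F: 2.785 / 19.00 = 0.1466 mol
Ratios (÷ 0.1466): C 3.500, H 1.000, F 1.000
×2: C 7.00, H 2.00, F 2.00 → C7H2F2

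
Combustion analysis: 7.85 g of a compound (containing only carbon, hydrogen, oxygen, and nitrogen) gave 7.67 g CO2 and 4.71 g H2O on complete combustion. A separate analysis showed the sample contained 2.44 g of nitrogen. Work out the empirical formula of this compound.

mol C = 7.67 / 44.01 = 0.1743; mass C = 0.1743 × 12.01 = 2.093 g
mol H = 2 × (4.71 / 18.02) = 0.5228; mass H = 0.5228 × 1.008 = 0.5269 g
mol N = 2.44 / 14.01 = 0.1742
mass O = 7.85 − (5.060) = 2.790 g → mol O = 0.1744
Ratios (÷ 0.1742): C 1.001, H 3.002, N 1.000, O 1.001
Ratio ≈ 1:3:1:1, so the empirical formula is CH3NO

CH3NO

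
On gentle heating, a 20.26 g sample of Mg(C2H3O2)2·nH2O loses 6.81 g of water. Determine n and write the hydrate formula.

Mg(C2H3O2)2·4H2O

Mass of anhydrous Mg(C2H3O2)2 = 20.26 − 6.81 = 13.45 g
mol H2O = 6.81 / 18.02 = 0.3779
Molar mass of Mg(C2H3O2)2 = 142.40 g/mol → mol Mg(C2H3O2)2 = 13.45 / 142.40 = 0.09445
n = 0.3779 / 0.09445 = 4.00 ≈ 4 → Mg(C2H3O2)2·4H2O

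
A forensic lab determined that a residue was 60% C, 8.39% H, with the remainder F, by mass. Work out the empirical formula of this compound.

C3H5F

Assume 100 g: 60 g C, 8.39 g H, 31.61 g F.
n(C) = 60/12.01 = 4.996, n(H) = 8.39/1.008 = 8.323, n(F) = 31.61/19.00 = 1.664
Divide by the smallest (1.664 mol F): C 3.003, H 5.003, F 1.000
Ratio ≈ 3:5:1, so the empirical formula is C3H5F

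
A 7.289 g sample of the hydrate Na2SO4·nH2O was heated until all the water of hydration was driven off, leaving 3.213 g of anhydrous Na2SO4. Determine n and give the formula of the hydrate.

Mass of water lost = 7.289 − 3.213 = 4.076 g → 4.076 / 18.02 = 0.2262 mol H2O
Molar mass of Na2SO4 = 142.05 g/mol → mol Na2SO4 = 3.213 / 142.05 = 0.02262
n = 0.2262 / 0.02262 = 10.00 ≈ 10 → Na2SO4·10H2O

Na2SO4·10H2O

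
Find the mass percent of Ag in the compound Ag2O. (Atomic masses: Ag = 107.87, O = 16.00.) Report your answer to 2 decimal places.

Molar mass = 2(107.87) + 1(16.00) = 231.740 g/mol
Mass of Ag per mole = 2 × 107.87 = 215.740 g
% Ag = 215.740 / 231.740 × 100 = 93.10%

93.10%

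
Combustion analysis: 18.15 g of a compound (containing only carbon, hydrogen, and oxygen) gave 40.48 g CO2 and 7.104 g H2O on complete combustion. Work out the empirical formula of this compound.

C7H6O3

mol C = 40.48 / 44.01 = 0.9198; mass C = 0.9198 × 12.01 = 11.05 g
mol H = 2 × (7.104 / 18.02) = 0.7885; mass H = 0.7885 × 1.008 = 0.7948 g
mass O = 18.15 − (11.84) = 6.309 g → mol O = 0.3943
Divide by the smallest (0.3943 mol O): C 2.333, H 2.000, O 1.000
Multiply by 3: C 7.00, H 6.00, O 3.00 → C7H6O3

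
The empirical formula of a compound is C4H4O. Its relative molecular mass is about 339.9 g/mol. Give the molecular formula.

C20H20O5

Empirical-formula mass = 68.07 g/mol
n = 339.9 / 68.07 = 4.99 ≈ 5
Molecular formula = (C4H4O)5 = C20H20O5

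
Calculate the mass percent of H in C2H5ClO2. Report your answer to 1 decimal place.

Molar mass = 2(12.01) + 5(1.008) + 1(35.45) + 2(16.00) = 96.510 g/mol
Mass of H per mole = 5 × 1.008 = 5.040 g
% H = 5.040 / 96.510 × 100 = 5.2%

5.2%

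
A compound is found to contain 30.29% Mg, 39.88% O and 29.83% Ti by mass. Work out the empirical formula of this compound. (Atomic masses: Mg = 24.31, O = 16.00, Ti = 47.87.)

Assume 100 g: 30.29 g Mg, 39.88 g O, 29.83 g Ti.
Moles — Mg: 30.29 / 24.31 = 1.246 mol; O: 39.88 / 16.00 = 2.493 mol; Ti: 29.83 / 47.87 = 0.6231 mol
Ratios (÷ 0.6231): Mg 2.000, O 4.000, Ti 1.000
→ Mg2O4Ti

Mg2O4Ti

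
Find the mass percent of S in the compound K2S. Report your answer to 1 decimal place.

29.1%

Molar mass = 2(39.10) + 1(32.07) = 110.270 g/mol
Mass of S per mole = 1 × 32.07 = 32.070 g
% S = 32.070 / 110.270 × 100 = 29.1%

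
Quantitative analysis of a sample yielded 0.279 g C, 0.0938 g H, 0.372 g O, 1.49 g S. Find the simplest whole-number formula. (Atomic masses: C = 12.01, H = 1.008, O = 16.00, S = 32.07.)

CH4OS2

C: 0.279 g ÷ 12.01 g/mol = 0.02323 mol
H: 0.0938 g ÷ 1.008 g/mol = 0.09306 mol
O: 0.372 g ÷ 16.00 g/mol = 0.02325 mol
S: 1.49 g ÷ 32.07 g/mol = 0.04646 mol
Divide by the smallest (0.02323 mol C): C 1.000, H 4.006, O 1.001, S 2.000
≈ 1:4:1:2 → CH4OS2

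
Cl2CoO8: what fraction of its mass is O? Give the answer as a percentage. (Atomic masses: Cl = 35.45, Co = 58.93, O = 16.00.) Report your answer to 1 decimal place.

49.6%

Molar mass = 2(35.45) + 1(58.93) + 8(16.00) = 257.830 g/mol
Mass of O per mole = 8 × 16.00 = 128.000 g
% O = 128.000 / 257.830 × 100 = 49.6%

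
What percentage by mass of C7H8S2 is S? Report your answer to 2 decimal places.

Molar mass = 7(12.01) + 8(1.008) + 2(32.07) = 156.274 g/mol
Mass of S per mole = 2 × 32.07 = 64.140 g
% S = 64.140 / 156.274 × 100 = 41.04%

41.04%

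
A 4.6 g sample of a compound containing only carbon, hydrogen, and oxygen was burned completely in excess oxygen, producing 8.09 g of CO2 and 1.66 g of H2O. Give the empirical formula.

C4H4O3

mol C = 8.09 / 44.01 = 0.1838; mass C = 0.1838 × 12.01 = 2.208 g
mol H = 2 × (1.66 / 18.02) = 0.1842; mass H = 0.1842 × 1.008 = 0.1857 g
mass O = 4.6 − (2.393) = 2.207 g → mol O = 0.1379
Ratios (÷ 0.1379): C 1.333, H 1.336, O 1.000
Multiply by 3: C 4.00, H 4.01, O 3.00 → C4H4O3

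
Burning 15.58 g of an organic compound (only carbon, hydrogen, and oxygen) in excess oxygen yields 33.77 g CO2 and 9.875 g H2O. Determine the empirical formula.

mol C = 33.77 / 44.01 = 0.7673; mass C = 0.7673 × 12.01 = 9.216 g
mol H = 2 × (9.875 / 18.02) = 1.096; mass H = 1.096 × 1.008 = 1.105 g
mass O = 15.58 − (10.32) = 5.260 g → mol O = 0.3287
Smallest is O at 0.3287 mol; normalising gives C 2.334, H 3.334, O 1.000
Multiply by 3: C 7.00, H 10.00, O 3.00 → C7H10O3

C7H10O3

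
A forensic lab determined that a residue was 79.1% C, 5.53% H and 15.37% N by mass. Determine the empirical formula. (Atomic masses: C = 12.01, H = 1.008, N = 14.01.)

Assume 100 g: 79.1 g C, 5.53 g H, 15.37 g N.
C: 79.1 g ÷ 12.01 g/mol = 6.586 mol
H: 5.53 g ÷ 1.008 g/mol = 5.486 mol
N: 15.37 g ÷ 14.01 g/mol = 1.097 mol
Ratios (÷ 1.097): C 6.003, H 5.001, N 1.000
→ C6H5N

C6H5N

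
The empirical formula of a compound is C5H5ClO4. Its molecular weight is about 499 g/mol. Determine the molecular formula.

C15H15Cl3O12

Empirical-formula mass = 164.54 g/mol
n = 499 / 164.54 = 3.03 ≈ 3
Molecular formula = (C5H5ClO4)3 = C15H15Cl3O12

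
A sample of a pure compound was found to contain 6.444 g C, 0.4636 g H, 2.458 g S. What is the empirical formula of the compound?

Moles — C: 6.444 / 12.01 = 0.5366 mol; H: 0.4636 / 1.008 = 0.4599 mol; S: 2.458 / 32.07 = 0.07664 mol
Smallest is S at 0.07664 mol; normalising gives C 7.001, H 6.001, S 1.000
Ratio ≈ 7:6:1, so the empirical formula is C7H6S

C7H6S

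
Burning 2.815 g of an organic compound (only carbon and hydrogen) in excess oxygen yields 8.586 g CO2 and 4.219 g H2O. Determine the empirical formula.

C5H12

mol C = 8.586 / 44.01 = 0.1951; mass C = 0.1951 × 12.01 = 2.343 g
mol H = 2 × (4.219 / 18.02) = 0.4683; mass H = 0.4683 × 1.008 = 0.4720 g
Ratios (÷ 0.1951): C 1.000, H 2.400
Scaling by 5: C 5.00, H 12.00 → C5H12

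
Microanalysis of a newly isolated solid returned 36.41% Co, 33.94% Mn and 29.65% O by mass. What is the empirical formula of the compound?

CoMnO3

Assume 100 g: 36.41 g Co, 33.94 g Mn, 29.65 g O.
Moles — Co: 36.41 / 58.93 = 0.6179 mol; Mn: 33.94 / 54.94 = 0.6178 mol; O: 29.65 / 16.00 = 1.853 mol
Divide by the smallest (0.6178 mol Mn): Co 1.000, Mn 1.000, O 3.000
Ratio ≈ 1:1:3, so the empirical formula is CoMnO3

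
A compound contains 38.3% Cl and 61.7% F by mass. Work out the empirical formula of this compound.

ClF3

Assume 100 g: 38.3 g Cl, 61.7 g F.
Cl: 38.3 g ÷ 35.45 g/mol = 1.08 mol
F: 61.7 g ÷ 19.00 g/mol = 3.247 mol
Divide by the smallest (1.08 mol Cl): Cl 1.000, F 3.006
→ ClF3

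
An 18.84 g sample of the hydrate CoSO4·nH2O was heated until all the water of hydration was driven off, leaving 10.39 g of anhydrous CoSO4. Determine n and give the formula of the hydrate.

CoSO4·7H2O

Mass of water lost = 18.84 − 10.39 = 8.45 g → 8.45 / 18.02 = 0.4689 mol H2O
Molar mass of CoSO4 = 155.00 g/mol → mol CoSO4 = 10.39 / 155.00 = 0.06703
n = 0.4689 / 0.06703 = 7.00 ≈ 7 → CoSO4·7H2O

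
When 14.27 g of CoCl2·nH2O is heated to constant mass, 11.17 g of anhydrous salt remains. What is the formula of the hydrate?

Mass of water lost = 14.27 − 11.17 = 3.1 g → 3.1 / 18.02 = 0.172 mol H2O
Molar mass of CoCl2 = 129.83 g/mol → mol CoCl2 = 11.17 / 129.83 = 0.08604
n = 0.172 / 0.08604 = 2.00 ≈ 2 → CoCl2·2H2O

CoCl2·2H2O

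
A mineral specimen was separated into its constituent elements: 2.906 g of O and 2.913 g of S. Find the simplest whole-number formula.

O: 2.906 g ÷ 16.00 g/mol = 0.1816 mol
S: 2.913 g ÷ 32.07 g/mol = 0.09083 mol
Smallest is S at 0.09083 mol; normalising gives O 2.000, S 1.000
Ratio ≈ 2:1, so the empirical formula is O2S

O2S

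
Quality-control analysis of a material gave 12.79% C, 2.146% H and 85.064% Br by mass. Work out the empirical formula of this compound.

CH2Br

Assume 100 g: 12.79 g C, 2.146 g H, 85.064 g Br.
Moles — C: 12.79 / 12.01 = 1.065 mol; H: 2.146 / 1.008 = 2.129 mol; Br: 85.064 / 79.90 = 1.065 mol
Ratios (÷ 1.065): C 1.000, H 2.000, Br 1.000
≈ 1:2:1 → CH2Br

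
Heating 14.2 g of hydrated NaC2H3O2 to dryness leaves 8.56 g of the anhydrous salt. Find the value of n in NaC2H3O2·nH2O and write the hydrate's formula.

Mass of water lost = 14.2 − 8.56 = 5.64 g → 5.64 / 18.02 = 0.313 mol H2O
Molar mass of NaC2H3O2 = 82.03 g/mol → mol NaC2H3O2 = 8.56 / 82.03 = 0.1043
n = 0.313 / 0.1043 = 3.00 ≈ 3 → NaC2H3O2·3H2O

NaC2H3O2·3H2O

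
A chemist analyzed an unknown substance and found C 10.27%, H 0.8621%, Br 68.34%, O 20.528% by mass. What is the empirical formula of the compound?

Assume 100 g: 10.27 g C, 0.8621 g H, 68.34 g Br, 20.528 g O.
n(C) = 10.27/12.01 = 0.8551, n(H) = 0.8621/1.008 = 0.8553, n(Br) = 68.34/79.90 = 0.8553, n(O) = 20.528/16.00 = 1.283
Divide by the smallest (0.8551 mol C): C 1.000, H 1.000, Br 1.000, O 1.500
×2: C 2.00, H 2.00, Br 2.00, O 3.00 → C2H2Br2O3

C2H2Br2O3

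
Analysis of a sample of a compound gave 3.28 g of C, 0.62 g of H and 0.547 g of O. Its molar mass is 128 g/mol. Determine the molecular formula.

Moles — C: 3.28 / 12.01 = 0.2731 mol; H: 0.62 / 1.008 = 0.6151 mol; O: 0.547 / 16.00 = 0.03419 mol
Divide by the smallest (0.03419 mol O): C 7.988, H 17.991, O 1.000
→ C8H18O
Empirical-formula mass = 130.22 g/mol
n = 128 / 130.22 = 0.98 ≈ 1
Molecular formula = empirical formula = C8H18O

C8H18O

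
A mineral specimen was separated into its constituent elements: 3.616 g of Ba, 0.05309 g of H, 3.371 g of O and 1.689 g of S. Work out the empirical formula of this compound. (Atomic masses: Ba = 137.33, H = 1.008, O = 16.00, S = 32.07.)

Ba: 3.616 g ÷ 137.33 g/mol = 0.02633 mol
H: 0.05309 g ÷ 1.008 g/mol = 0.05267 mol
O: 3.371 g ÷ 16.00 g/mol = 0.2107 mol
S: 1.689 g ÷ 32.07 g/mol = 0.05267 mol
Divide by the smallest (0.02633 mol Ba): Ba 1.000, H 2.000, O 8.002, S 2.000
≈ 1:2:8:2 → BaH2O8S2

BaH2O8S2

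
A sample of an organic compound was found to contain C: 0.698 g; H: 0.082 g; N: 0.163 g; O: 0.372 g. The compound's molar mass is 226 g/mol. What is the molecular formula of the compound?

C10H14N2O4

C: 0.698 g ÷ 12.01 g/mol = 0.05812 mol
H: 0.082 g ÷ 1.008 g/mol = 0.08135 mol
N: 0.163 g ÷ 14.01 g/mol = 0.01163 mol
O: 0.372 g ÷ 16.00 g/mol = 0.02325 mol
Divide by the smallest (0.01163 mol N): C 4.995, H 6.992, N 1.000, O 1.998
→ C5H7NO2
Empirical-formula mass = 113.12 g/mol
n = 226 / 113.12 = 2.00 ≈ 2
Molecular formula = (C5H7NO2)×2 = C10H14N2O4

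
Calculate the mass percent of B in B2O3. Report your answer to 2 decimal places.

31.05%

Molar mass = 2(10.81) + 3(16.00) = 69.620 g/mol
Mass of B per mole = 2 × 10.81 = 21.620 g
% B = 21.620 / 69.620 × 100 = 31.05%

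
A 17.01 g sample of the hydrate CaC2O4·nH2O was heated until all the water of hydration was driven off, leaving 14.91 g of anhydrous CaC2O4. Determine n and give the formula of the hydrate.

CaC2O4·H2O

Mass of water lost = 17.01 − 14.91 = 2.1 g → 2.1 / 18.02 = 0.1165 mol H2O
Molar mass of CaC2O4 = 128.10 g/mol → mol CaC2O4 = 14.91 / 128.10 = 0.1164
n = 0.1165 / 0.1164 = 1.00 ≈ 1 → CaC2O4·H2O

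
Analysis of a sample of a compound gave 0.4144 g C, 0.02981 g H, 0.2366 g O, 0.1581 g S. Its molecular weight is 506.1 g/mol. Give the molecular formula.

C21H18O9S3

C: 0.4144 g ÷ 12.01 g/mol = 0.0345 mol
H: 0.02981 g ÷ 1.008 g/mol = 0.02957 mol
O: 0.2366 g ÷ 16.00 g/mol = 0.01479 mol
S: 0.1581 g ÷ 32.07 g/mol = 0.00493 mol
Smallest is S at 0.00493 mol; normalising gives C 6.999, H 5.999, O 3.000, S 1.000
→ C7H6O3S
Empirical-formula mass = 170.19 g/mol
n = 506.1 / 170.19 = 2.97 ≈ 3
Molecular formula = (C7H6O3S)×3 = C21H18O9S3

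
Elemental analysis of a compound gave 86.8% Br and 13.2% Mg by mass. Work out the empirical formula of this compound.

Assume 100 g: 86.8 g Br, 13.2 g Mg.
Br: 86.8 g ÷ 79.90 g/mol = 1.086 mol
Mg: 13.2 g ÷ 24.31 g/mol = 0.543 mol
Divide by the smallest (0.543 mol Mg): Br 2.001, Mg 1.000
Ratio ≈ 2:1, so the empirical formula is Br2Mg

Br2Mg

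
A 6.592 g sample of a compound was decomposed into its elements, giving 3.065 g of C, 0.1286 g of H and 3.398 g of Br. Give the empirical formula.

C6H3Br

n(C) = 3.065/12.01 = 0.2552, n(H) = 0.1286/1.008 = 0.1276, n(Br) = 3.398/79.90 = 0.04253
Ratios (÷ 0.04253): C 6.001, H 3.000, Br 1.000
→ C6H3Br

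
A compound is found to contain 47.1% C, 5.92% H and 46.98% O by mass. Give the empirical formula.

Assume 100 g: 47.1 g C, 5.92 g H, 46.98 g O.
n(C) = 47.1/12.01 = 3.922, n(H) = 5.92/1.008 = 5.873, n(O) = 46.98/16.00 = 2.936
Ratios (÷ 2.936): C 1.336, H 2.000, O 1.000
Multiply by 3: C 4.01, H 6.00, O 3.00 → C4H6O3

C4H6O3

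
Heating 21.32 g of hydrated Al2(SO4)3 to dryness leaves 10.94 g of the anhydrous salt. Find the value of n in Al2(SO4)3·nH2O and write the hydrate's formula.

Mass of water lost = 21.32 − 10.94 = 10.38 g → 10.38 / 18.02 = 0.576 mol H2O
Molar mass of Al2(SO4)3 = 342.17 g/mol → mol Al2(SO4)3 = 10.94 / 342.17 = 0.03197
n = 0.576 / 0.03197 = 18.02 ≈ 18 → Al2(SO4)3·18H2O

Al2(SO4)3·18H2O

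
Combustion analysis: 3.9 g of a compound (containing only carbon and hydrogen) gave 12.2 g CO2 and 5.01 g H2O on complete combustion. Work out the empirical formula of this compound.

mol C = 12.2 / 44.01 = 0.2772; mass C = 0.2772 × 12.01 = 3.329 g
mol H = 2 × (5.01 / 18.02) = 0.5560; mass H = 0.5560 × 1.008 = 0.5605 g
Smallest is C at 0.2772 mol; normalising gives C 1.000, H 2.006
≈ 1:2 → CH2

CH2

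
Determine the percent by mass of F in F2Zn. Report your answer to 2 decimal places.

Molar mass = 2(19.00) + 1(65.38) = 103.380 g/mol
Mass of F per mole = 2 × 19.00 = 38.000 g
% F = 38.000 / 103.380 × 100 = 36.76%

36.76%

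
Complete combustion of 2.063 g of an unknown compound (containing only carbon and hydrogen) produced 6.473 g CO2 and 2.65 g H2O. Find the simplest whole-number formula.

CH2

mol C = 6.473 / 44.01 = 0.1471; mass C = 0.1471 × 12.01 = 1.766 g
mol H = 2 × (2.65 / 18.02) = 0.2941; mass H = 0.2941 × 1.008 = 0.2965 g
Divide by the smallest (0.1471 mol C): C 1.000, H 2.000
≈ 1:2 → CH2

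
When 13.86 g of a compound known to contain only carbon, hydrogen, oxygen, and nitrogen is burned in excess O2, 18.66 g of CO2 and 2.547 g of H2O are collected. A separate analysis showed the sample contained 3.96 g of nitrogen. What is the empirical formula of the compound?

mol C = 18.66 / 44.01 = 0.4240; mass C = 0.4240 × 12.01 = 5.092 g
mol H = 2 × (2.547 / 18.02) = 0.2827; mass H = 0.2827 × 1.008 = 0.2849 g
mol N = 3.96 / 14.01 = 0.2827
mass O = 13.86 − (9.337) = 4.523 g → mol O = 0.2827
Ratios (÷ 0.2827): C 1.500, H 1.000, N 1.000, O 1.000
Multiply by 2: C 3.00, H 2.00, N 2.00, O 2.00 → C3H2N2O2

C3H2N2O2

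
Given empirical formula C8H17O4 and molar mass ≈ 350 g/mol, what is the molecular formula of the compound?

C16H34O8

Empirical-formula mass = 177.22 g/mol
n = 350 / 177.22 = 1.97 ≈ 2
Molecular formula = (C8H17O4)2 = C16H34O8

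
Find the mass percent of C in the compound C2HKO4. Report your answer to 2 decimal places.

18.75%

Molar mass = 2(12.01) + 1(1.008) + 1(39.10) + 4(16.00) = 128.128 g/mol
Mass of C per mole = 2 × 12.01 = 24.020 g
% C = 24.020 / 128.128 × 100 = 18.75%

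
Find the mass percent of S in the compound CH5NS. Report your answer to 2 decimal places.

50.80%

Molar mass = 1(12.01) + 5(1.008) + 1(14.01) + 1(32.07) = 63.130 g/mol
Mass of S per mole = 1 × 32.07 = 32.070 g
% S = 32.070 / 63.130 × 100 = 50.80%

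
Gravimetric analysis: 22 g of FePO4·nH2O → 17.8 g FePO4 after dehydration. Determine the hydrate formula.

Mass of water lost = 22 − 17.8 = 4.2 g → 4.2 / 18.02 = 0.2331 mol H2O
Molar mass of FePO4 = 150.82 g/mol → mol FePO4 = 17.8 / 150.82 = 0.118
n = 0.2331 / 0.118 = 1.97 ≈ 2 → FePO4·2H2O

FePO4·2H2O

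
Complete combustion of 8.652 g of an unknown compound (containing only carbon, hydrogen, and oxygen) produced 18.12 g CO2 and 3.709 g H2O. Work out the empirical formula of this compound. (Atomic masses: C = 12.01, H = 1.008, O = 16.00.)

C2H2O

mol C = 18.12 / 44.01 = 0.4117; mass C = 0.4117 × 12.01 = 4.945 g
mol H = 2 × (3.709 / 18.02) = 0.4117; mass H = 0.4117 × 1.008 = 0.4149 g
mass O = 8.652 − (5.360) = 3.292 g → mol O = 0.2058
Ratios (÷ 0.2058): C 2.001, H 2.001, O 1.000
→ C2H2O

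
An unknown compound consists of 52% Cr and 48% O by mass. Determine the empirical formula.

Assume 100 g: 52 g Cr, 48 g O.
Cr: 52 g ÷ 52.00 g/mol = 1 mol
O: 48 g ÷ 16.00 g/mol = 3 mol
Ratios (÷ 1): Cr 1.000, O 3.000
Ratio ≈ 1:3, so the empirical formula is CrO3

CrO3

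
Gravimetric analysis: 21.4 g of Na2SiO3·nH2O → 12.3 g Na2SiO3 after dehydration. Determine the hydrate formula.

Na2SiO3·5H2O

Mass of water lost = 21.4 − 12.3 = 9.1 g → 9.1 / 18.02 = 0.505 mol H2O
Molar mass of Na2SiO3 = 122.07 g/mol → mol Na2SiO3 = 12.3 / 122.07 = 0.1008
n = 0.505 / 0.1008 = 5.01 ≈ 5 → Na2SiO3·5H2O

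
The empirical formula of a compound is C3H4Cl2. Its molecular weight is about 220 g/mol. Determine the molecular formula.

Empirical-formula mass = 110.96 g/mol
n = 220 / 110.96 = 1.98 ≈ 2
Molecular formula = (C3H4Cl2)2 = C6H8Cl4

C6H8Cl4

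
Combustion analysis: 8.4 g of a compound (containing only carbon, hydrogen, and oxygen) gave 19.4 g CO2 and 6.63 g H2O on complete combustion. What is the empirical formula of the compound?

mol C = 19.4 / 44.01 = 0.4408; mass C = 0.4408 × 12.01 = 5.294 g
mol H = 2 × (6.63 / 18.02) = 0.7358; mass H = 0.7358 × 1.008 = 0.7417 g
mass O = 8.4 − (6.036) = 2.364 g → mol O = 0.1478
Divide by the smallest (0.1478 mol O): C 2.983, H 4.980, O 1.000
≈ 3:5:1 → C3H5O

C3H5O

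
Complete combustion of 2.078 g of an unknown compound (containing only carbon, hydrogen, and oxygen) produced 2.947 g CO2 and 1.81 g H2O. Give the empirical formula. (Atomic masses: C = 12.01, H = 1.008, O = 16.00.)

CH3O

mol C = 2.947 / 44.01 = 0.06696; mass C = 0.06696 × 12.01 = 0.8042 g
mol H = 2 × (1.81 / 18.02) = 0.2009; mass H = 0.2009 × 1.008 = 0.2025 g
mass O = 2.078 − (1.007) = 1.071 g → mol O = 0.06696
Ratios (÷ 0.06696): C 1.000, H 3.000, O 1.000
→ CH3O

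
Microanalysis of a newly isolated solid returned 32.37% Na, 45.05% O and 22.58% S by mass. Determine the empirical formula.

Assume 100 g: 32.37 g Na, 45.05 g O, 22.58 g S.
Na: 32.37 g ÷ 22.99 g/mol = 1.408 mol
O: 45.05 g ÷ 16.00 g/mol = 2.816 mol
S: 22.58 g ÷ 32.07 g/mol = 0.7041 mol
Smallest is S at 0.7041 mol; normalising gives Na 2.000, O 3.999, S 1.000
≈ 2:4:1 → Na2O4S

Na2O4S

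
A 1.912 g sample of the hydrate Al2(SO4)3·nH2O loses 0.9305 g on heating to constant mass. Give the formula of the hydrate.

Al2(SO4)3·18H2O

Mass of anhydrous Al2(SO4)3 = 1.912 − 0.9305 = 0.9815 g
mol H2O = 0.9305 / 18.02 = 0.05164
Molar mass of Al2(SO4)3 = 342.17 g/mol → mol Al2(SO4)3 = 0.9815 / 342.17 = 0.002868
n = 0.05164 / 0.002868 = 18.00 ≈ 18 → Al2(SO4)3·18H2O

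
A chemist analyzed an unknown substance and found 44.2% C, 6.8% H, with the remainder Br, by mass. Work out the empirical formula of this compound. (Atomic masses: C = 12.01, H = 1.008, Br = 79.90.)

Assume 100 g: 44.2 g C, 6.8 g H, 49 g Br.
C: 44.2 g ÷ 12.01 g/mol = 3.68 mol
H: 6.8 g ÷ 1.008 g/mol = 6.746 mol
Br: 49 g ÷ 79.90 g/mol = 0.6133 mol
Ratios (÷ 0.6133): C 6.001, H 11.000, Br 1.000
→ C6H11Br

C6H11Br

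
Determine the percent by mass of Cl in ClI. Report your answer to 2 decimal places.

21.84%

Molar mass = 1(35.45) + 1(126.90) = 162.350 g/mol
Mass of Cl per mole = 1 × 35.45 = 35.450 g
% Cl = 35.450 / 162.350 × 100 = 21.84%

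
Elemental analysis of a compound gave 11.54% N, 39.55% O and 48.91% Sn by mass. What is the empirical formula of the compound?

Assume 100 g: 11.54 g N, 39.55 g O, 48.91 g Sn.
N: 11.54 g ÷ 14.01 g/mol = 0.8237 mol
O: 39.55 g ÷ 16.00 g/mol = 2.472 mol
Sn: 48.91 g ÷ 118.71 g/mol = 0.412 mol
Smallest is Sn at 0.412 mol; normalising gives N 1.999, O 6.000, Sn 1.000
→ N2O6Sn

N2O6Sn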